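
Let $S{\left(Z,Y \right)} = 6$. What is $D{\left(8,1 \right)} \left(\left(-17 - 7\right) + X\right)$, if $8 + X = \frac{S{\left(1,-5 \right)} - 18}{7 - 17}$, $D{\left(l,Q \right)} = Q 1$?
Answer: $- \frac{154}{5} \approx -30.8$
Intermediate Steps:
$D{\left(l,Q \right)} = Q$
$X = - \frac{34}{5}$ ($X = -8 + \frac{6 - 18}{7 - 17} = -8 - \frac{12}{-10} = -8 - - \frac{6}{5} = -8 + \frac{6}{5} = - \frac{34}{5} \approx -6.8$)
$D{\left(8,1 \right)} \left(\left(-17 - 7\right) + X\right) = 1 \left(\left(-17 - 7\right) - \frac{34}{5}\right) = 1 \left(-24 - \frac{34}{5}\right) = 1 \left(- \frac{154}{5}\right) = - \frac{154}{5}$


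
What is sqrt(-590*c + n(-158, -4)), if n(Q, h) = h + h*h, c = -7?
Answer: sqrt(4142) ≈ 64.358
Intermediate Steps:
n(Q, h) = h + h**2
sqrt(-590*c + n(-158, -4)) = sqrt(-590*(-7) - 4*(1 - 4)) = sqrt(4130 - 4*(-3)) = sqrt(4130 + 12) = sqrt(4142)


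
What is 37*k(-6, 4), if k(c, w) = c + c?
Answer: -444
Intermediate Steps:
k(c, w) = 2*c
37*k(-6, 4) = 37*(2*(-6)) = 37*(-12) = -444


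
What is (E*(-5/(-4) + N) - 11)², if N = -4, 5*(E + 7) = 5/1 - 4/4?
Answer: 14641/400 ≈ 36.602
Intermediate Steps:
E = -31/5 (E = -7 + (5/1 - 4/4)/5 = -7 + (5*1 - 4*¼)/5 = -7 + (5 - 1)/5 = -7 + (⅕)*4 = -7 + ⅘ = -31/5 ≈ -6.2000)
(E*(-5/(-4) + N) - 11)² = (-31*(-5/(-4) - 4)/5 - 11)² = (-31*(-5*(-¼) - 4)/5 - 11)² = (-31*(5/4 - 4)/5 - 11)² = (-31/5*(-11/4) - 11)² = (341/20 - 11)² = (121/20)² = 14641/400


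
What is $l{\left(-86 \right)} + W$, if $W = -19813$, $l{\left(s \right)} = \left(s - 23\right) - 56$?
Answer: $-19978$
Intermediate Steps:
$l{\left(s \right)} = -79 + s$ ($l{\left(s \right)} = \left(-23 + s\right) - 56 = -79 + s$)
$l{\left(-86 \right)} + W = \left(-79 - 86\right) - 19813 = -165 - 19813 = -19978$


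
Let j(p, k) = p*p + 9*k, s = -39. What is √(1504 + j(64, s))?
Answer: √5249 ≈ 72.450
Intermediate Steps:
j(p, k) = p² + 9*k
√(1504 + j(64, s)) = √(1504 + (64² + 9*(-39))) = √(1504 + (4096 - 351)) = √(1504 + 3745) = √5249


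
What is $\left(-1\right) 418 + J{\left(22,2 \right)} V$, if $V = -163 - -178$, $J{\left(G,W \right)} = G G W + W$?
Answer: $14132$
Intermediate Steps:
$J{\left(G,W \right)} = W + W G^{2}$ ($J{\left(G,W \right)} = G^{2} W + W = W G^{2} + W = W + W G^{2}$)
$V = 15$ ($V = -163 + 178 = 15$)
$\left(-1\right) 418 + J{\left(22,2 \right)} V = \left(-1\right) 418 + 2 \left(1 + 22^{2}\right) 15 = -418 + 2 \left(1 + 484\right) 15 = -418 + 2 \cdot 485 \cdot 15 = -418 + 970 \cdot 15 = -418 + 14550 = 14132$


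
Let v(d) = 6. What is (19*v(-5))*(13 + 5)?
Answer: 2052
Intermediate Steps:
(19*v(-5))*(13 + 5) = (19*6)*(13 + 5) = 114*18 = 2052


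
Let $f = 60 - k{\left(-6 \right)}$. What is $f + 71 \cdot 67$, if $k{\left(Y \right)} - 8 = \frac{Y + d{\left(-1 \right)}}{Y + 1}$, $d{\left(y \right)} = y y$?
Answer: $4808$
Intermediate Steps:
$d{\left(y \right)} = y^{2}$
$k{\left(Y \right)} = 9$ ($k{\left(Y \right)} = 8 + \frac{Y + \left(-1\right)^{2}}{Y + 1} = 8 + \frac{Y + 1}{1 + Y} = 8 + \frac{1 + Y}{1 + Y} = 8 + 1 = 9$)
$f = 51$ ($f = 60 - 9 = 51$)
$f + 71 \cdot 67 = 51 + 71 \cdot 67 = 51 + 4757 = 4808$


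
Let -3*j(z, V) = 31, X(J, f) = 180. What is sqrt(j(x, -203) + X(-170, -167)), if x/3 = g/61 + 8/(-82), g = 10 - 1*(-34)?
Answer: sqrt(1527)/3 ≈ 13.026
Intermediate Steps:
g = 44 (g = 10 + 34 = 44)
x = 4680/2501 (x = 3*(44/61 + 8/(-82)) = 3*(44*(1/61) + 8*(-1/82)) = 3*(44/61 - 4/41) = 3*(1560/2501) = 4680/2501 ≈ 1.8713)
j(z, V) = -31/3 (j(z, V) = -1/3*31 = -31/3)
sqrt(j(x, -203) + X(-170, -167)) = sqrt(-31/3 + 180) = sqrt(509/3) = sqrt(1527)/3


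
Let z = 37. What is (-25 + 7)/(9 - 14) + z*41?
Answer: 7603/5 ≈ 1520.6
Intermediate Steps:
(-25 + 7)/(9 - 14) + z*41 = (-25 + 7)/(9 - 14) + 37*41 = -18/(-5) + 1517 = -18*(-1/5) + 1517 = 18/5 + 1517 = 7603/5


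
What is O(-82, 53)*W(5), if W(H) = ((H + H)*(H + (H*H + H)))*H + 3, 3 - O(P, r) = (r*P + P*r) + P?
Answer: 15386081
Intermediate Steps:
O(P, r) = 3 - P - 2*P*r (O(P, r) = 3 - ((r*P + P*r) + P) = 3 - ((P*r + P*r) + P) = 3 - (2*P*r + P) = 3 - (P + 2*P*r) = 3 + (-P - 2*P*r) = 3 - P - 2*P*r)
W(H) = 3 + 2*H²*(H² + 2*H) (W(H) = ((2*H)*(H + (H² + H)))*H + 3 = ((2*H)*(H + (H + H²)))*H + 3 = ((2*H)*(H² + 2*H))*H + 3 = (2*H*(H² + 2*H))*H + 3 = 2*H²*(H² + 2*H) + 3 = 3 + 2*H²*(H² + 2*H))
O(-82, 53)*W(5) = (3 - 1*(-82) - 2*(-82)*53)*(3 + 2*5⁴ + 4*5³) = (3 + 82 + 8692)*(3 + 2*625 + 4*125) = 8777*(3 + 1250 + 500) = 8777*1753 = 15386081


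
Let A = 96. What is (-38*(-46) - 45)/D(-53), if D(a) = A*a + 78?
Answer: -1703/5010 ≈ -0.33992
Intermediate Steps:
D(a) = 78 + 96*a (D(a) = 96*a + 78 = 78 + 96*a)
(-38*(-46) - 45)/D(-53) = (-38*(-46) - 45)/(78 + 96*(-53)) = (1748 - 45)/(78 - 5088) = 1703/(-5010) = 1703*(-1/5010) = -1703/5010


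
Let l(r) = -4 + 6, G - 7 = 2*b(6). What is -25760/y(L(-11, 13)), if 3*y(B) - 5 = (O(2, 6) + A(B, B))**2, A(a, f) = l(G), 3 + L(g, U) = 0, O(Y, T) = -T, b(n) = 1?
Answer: -3680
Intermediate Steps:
L(g, U) = -3 (L(g, U) = -3 + 0 = -3)
G = 9 (G = 7 + 2*1 = 7 + 2 = 9)
l(r) = 2
A(a, f) = 2
y(B) = 7 (y(B) = 5/3 + (-1*6 + 2)**2/3 = 5/3 + (-6 + 2)**2/3 = 5/3 + (1/3)*(-4)**2 = 5/3 + (1/3)*16 = 5/3 + 16/3 = 7)
-25760/y(L(-11, 13)) = -25760/7 = -25760*1/7 = -3680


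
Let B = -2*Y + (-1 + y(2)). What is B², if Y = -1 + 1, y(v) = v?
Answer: 1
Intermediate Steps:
Y = 0
B = 1 (B = -2*0 + (-1 + 2) = 0 + 1 = 1)
B² = 1² = 1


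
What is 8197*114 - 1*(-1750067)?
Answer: 2684525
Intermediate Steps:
8197*114 - 1*(-1750067) = 934458 + 1750067 = 2684525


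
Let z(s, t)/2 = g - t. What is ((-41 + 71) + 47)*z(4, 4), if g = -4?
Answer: -1232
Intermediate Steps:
z(s, t) = -8 - 2*t (z(s, t) = 2*(-4 - t) = -8 - 2*t)
((-41 + 71) + 47)*z(4, 4) = ((-41 + 71) + 47)*(-8 - 2*4) = (30 + 47)*(-8 - 8) = 77*(-16) = -1232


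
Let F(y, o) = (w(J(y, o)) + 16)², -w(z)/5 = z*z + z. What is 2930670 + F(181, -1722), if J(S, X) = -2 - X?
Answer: 219057289671726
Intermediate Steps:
w(z) = -5*z - 5*z² (w(z) = -5*(z*z + z) = -5*(z² + z) = -5*(z + z²) = -5*z - 5*z²)
F(y, o) = (16 - 5*(-1 - o)*(-2 - o))² (F(y, o) = (-5*(-2 - o)*(1 + (-2 - o)) + 16)² = (-5*(-2 - o)*(-1 - o) + 16)² = (-5*(-1 - o)*(-2 - o) + 16)² = (16 - 5*(-1 - o)*(-2 - o))²)
2930670 + F(181, -1722) = 2930670 + (-16 + 5*(1 - 1722)*(2 - 1722))² = 2930670 + (-16 + 5*(-1721)*(-1720))² = 2930670 + (-16 + 14800600)² = 2930670 + 14800584² = 2930670 + 219057286741056 = 219057289671726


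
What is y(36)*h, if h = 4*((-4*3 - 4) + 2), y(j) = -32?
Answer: 1792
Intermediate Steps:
h = -56 (h = 4*((-12 - 4) + 2) = 4*(-16 + 2) = 4*(-14) = -56)
y(36)*h = -32*(-56) = 1792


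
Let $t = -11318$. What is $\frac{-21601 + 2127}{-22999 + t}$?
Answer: $\frac{19474}{34317} \approx 0.56747$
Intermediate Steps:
$\frac{-21601 + 2127}{-22999 + t} = \frac{-21601 + 2127}{-22999 - 11318} = - \frac{19474}{-34317} = \left(-19474\right) \left(- \frac{1}{34317}\right) = \frac{19474}{34317}$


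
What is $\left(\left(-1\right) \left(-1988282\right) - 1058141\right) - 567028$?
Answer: $363113$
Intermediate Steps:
$\left(\left(-1\right) \left(-1988282\right) - 1058141\right) - 567028 = \left(1988282 - 1058141\right) - 567028 = 930141 - 567028 = 363113$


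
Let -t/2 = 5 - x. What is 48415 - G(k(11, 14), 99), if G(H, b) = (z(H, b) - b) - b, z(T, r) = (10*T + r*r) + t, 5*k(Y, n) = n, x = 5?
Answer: 38784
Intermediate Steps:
k(Y, n) = n/5
t = 0 (t = -2*(5 - 1*5) = -2*(5 - 5) = -2*0 = 0)
z(T, r) = r² + 10*T (z(T, r) = (10*T + r*r) + 0 = (10*T + r²) + 0 = (r² + 10*T) + 0 = r² + 10*T)
G(H, b) = b² - 2*b + 10*H (G(H, b) = ((b² + 10*H) - b) - b = (b² - b + 10*H) - b = b² - 2*b + 10*H)
48415 - G(k(11, 14), 99) = 48415 - (99² - 2*99 + 10*((⅕)*14)) = 48415 - (9801 - 198 + 10*(14/5)) = 48415 - (9801 - 198 + 28) = 48415 - 1*9631 = 48415 - 9631 = 38784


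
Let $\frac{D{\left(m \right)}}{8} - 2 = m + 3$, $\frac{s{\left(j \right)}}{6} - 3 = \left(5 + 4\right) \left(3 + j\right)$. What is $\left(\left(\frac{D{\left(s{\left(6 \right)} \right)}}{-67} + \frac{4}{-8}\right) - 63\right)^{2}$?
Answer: $\frac{277322409}{17956} \approx 15445.0$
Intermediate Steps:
$s{\left(j \right)} = 180 + 54 j$ ($s{\left(j \right)} = 18 + 6 \left(5 + 4\right) \left(3 + j\right) = 18 + 6 \cdot 9 \left(3 + j\right) = 18 + 6 \left(27 + 9 j\right) = 18 + \left(162 + 54 j\right) = 180 + 54 j$)
$D{\left(m \right)} = 40 + 8 m$ ($D{\left(m \right)} = 16 + 8 \left(m + 3\right) = 16 + 8 \left(3 + m\right) = 16 + \left(24 + 8 m\right) = 40 + 8 m$)
$\left(\left(\frac{D{\left(s{\left(6 \right)} \right)}}{-67} + \frac{4}{-8}\right) - 63\right)^{2} = \left(\left(\frac{40 + 8 \left(180 + 54 \cdot 6\right)}{-67} + \frac{4}{-8}\right) - 63\right)^{2} = \left(\left(\left(40 + 8 \left(180 + 324\right)\right) \left(- \frac{1}{67}\right) + 4 \left(- \frac{1}{8}\right)\right) - 63\right)^{2} = \left(\left(\left(40 + 8 \cdot 504\right) \left(- \frac{1}{67}\right) - \frac{1}{2}\right) - 63\right)^{2} = \left(\left(\left(40 + 4032\right) \left(- \frac{1}{67}\right) - \frac{1}{2}\right) - 63\right)^{2} = \left(\left(4072 \left(- \frac{1}{67}\right) - \frac{1}{2}\right) - 63\right)^{2} = \left(\left(- \frac{4072}{67} - \frac{1}{2}\right) - 63\right)^{2} = \left(- \frac{8211}{134} - 63\right)^{2} = \left(- \frac{16653}{134}\right)^{2} = \frac{277322409}{17956}$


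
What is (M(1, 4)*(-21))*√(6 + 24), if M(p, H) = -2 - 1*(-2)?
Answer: 0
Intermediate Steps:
M(p, H) = 0 (M(p, H) = -2 + 2 = 0)
(M(1, 4)*(-21))*√(6 + 24) = (0*(-21))*√(6 + 24) = 0*√30 = 0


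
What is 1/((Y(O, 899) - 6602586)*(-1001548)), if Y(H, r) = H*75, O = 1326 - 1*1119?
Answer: 1/6597257770428 ≈ 1.5158e-13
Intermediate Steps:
O = 207 (O = 1326 - 1119 = 207)
Y(H, r) = 75*H
1/((Y(O, 899) - 6602586)*(-1001548)) = 1/((75*207 - 6602586)*(-1001548)) = -1/1001548/(15525 - 6602586) = -1/1001548/(-6587061) = -1/6587061*(-1/1001548) = 1/6597257770428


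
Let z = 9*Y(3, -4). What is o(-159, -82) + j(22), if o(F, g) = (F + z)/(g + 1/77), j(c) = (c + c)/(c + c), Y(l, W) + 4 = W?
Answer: 24100/6313 ≈ 3.8175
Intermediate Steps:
Y(l, W) = -4 + W
z = -72 (z = 9*(-4 - 4) = 9*(-8) = -72)
j(c) = 1 (j(c) = (2*c)/((2*c)) = (2*c)*(1/(2*c)) = 1)
o(F, g) = (-72 + F)/(1/77 + g) (o(F, g) = (F - 72)/(g + 1/77) = (-72 + F)/(g + 1/77) = (-72 + F)/(1/77 + g))
o(-159, -82) + j(22) = 77*(-72 - 159)/(1 + 77*(-82)) + 1 = 77*(-231)/(1 - 6314) + 1 = 77*(-231)/(-6313) + 1 = 77*(-1/6313)*(-231) + 1 = 17787/6313 + 1 = 24100/6313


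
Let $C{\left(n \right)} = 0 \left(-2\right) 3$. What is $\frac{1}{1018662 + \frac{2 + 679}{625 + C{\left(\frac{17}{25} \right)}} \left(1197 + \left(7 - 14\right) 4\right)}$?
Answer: $\frac{625}{637459839} \approx 9.8045 \cdot 10^{-7}$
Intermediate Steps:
$C{\left(n \right)} = 0$ ($C{\left(n \right)} = 0 \cdot 3 = 0$)
$\frac{1}{1018662 + \frac{2 + 679}{625 + C{\left(\frac{17}{25} \right)}} \left(1197 + \left(7 - 14\right) 4\right)} = \frac{1}{1018662 + \frac{2 + 679}{625 + 0} \left(1197 + \left(7 - 14\right) 4\right)} = \frac{1}{1018662 + \frac{681}{625} \left(1197 - 28\right)} = \frac{1}{1018662 + 681 \cdot \frac{1}{625} \left(1197 - 28\right)} = \frac{1}{1018662 + \frac{681}{625} \cdot 1169} = \frac{1}{1018662 + \frac{796089}{625}} = \frac{1}{\frac{637459839}{625}} = \frac{625}{637459839}$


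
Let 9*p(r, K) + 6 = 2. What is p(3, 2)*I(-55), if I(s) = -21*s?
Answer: -1540/3 ≈ -513.33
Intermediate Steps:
p(r, K) = -4/9 (p(r, K) = -2/3 + (1/9)*2 = -2/3 + 2/9 = -4/9)
p(3, 2)*I(-55) = -(-28)*(-55)/3 = -4/9*1155 = -1540/3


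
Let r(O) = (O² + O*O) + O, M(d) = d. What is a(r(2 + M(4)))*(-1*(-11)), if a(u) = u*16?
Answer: 13728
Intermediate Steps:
r(O) = O + 2*O² (r(O) = (O² + O²) + O = 2*O² + O = O + 2*O²)
a(u) = 16*u
a(r(2 + M(4)))*(-1*(-11)) = (16*((2 + 4)*(1 + 2*(2 + 4))))*(-1*(-11)) = (16*(6*(1 + 2*6)))*11 = (16*(6*(1 + 12)))*11 = (16*(6*13))*11 = (16*78)*11 = 1248*11 = 13728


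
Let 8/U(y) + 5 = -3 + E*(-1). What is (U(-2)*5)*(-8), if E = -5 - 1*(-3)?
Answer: 160/3 ≈ 53.333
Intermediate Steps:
E = -2 (E = -5 + 3 = -2)
U(y) = -4/3 (U(y) = 8/(-5 + (-3 - 2*(-1))) = 8/(-5 + (-3 + 2)) = 8/(-5 - 1) = 8/(-6) = 8*(-⅙) = -4/3)
(U(-2)*5)*(-8) = -4/3*5*(-8) = -20/3*(-8) = 160/3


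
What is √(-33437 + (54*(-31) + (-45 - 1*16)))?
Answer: 6*I*√977 ≈ 187.54*I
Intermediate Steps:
√(-33437 + (54*(-31) + (-45 - 1*16))) = √(-33437 + (-1674 + (-45 - 16))) = √(-33437 + (-1674 - 61)) = √(-33437 - 1735) = √(-35172) = 6*I*√977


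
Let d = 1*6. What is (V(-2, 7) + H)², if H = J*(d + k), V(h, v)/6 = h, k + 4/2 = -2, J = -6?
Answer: 576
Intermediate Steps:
d = 6
k = -4 (k = -2 - 2 = -4)
V(h, v) = 6*h
H = -12 (H = -6*(6 - 4) = -6*2 = -12)
(V(-2, 7) + H)² = (6*(-2) - 12)² = (-12 - 12)² = (-24)² = 576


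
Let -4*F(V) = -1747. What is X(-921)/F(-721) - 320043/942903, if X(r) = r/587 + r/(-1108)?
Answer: -30454667692634/89280484438353 ≈ -0.34111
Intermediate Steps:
X(r) = 521*r/650396 (X(r) = r*(1/587) + r*(-1/1108) = r/587 - r/1108 = 521*r/650396)
F(V) = 1747/4 (F(V) = -¼*(-1747) = 1747/4)
X(-921)/F(-721) - 320043/942903 = ((521/650396)*(-921))/(1747/4) - 320043/942903 = -479841/650396*4/1747 - 320043*1/942903 = -479841/284060453 - 106681/314301 = -30454667692634/89280484438353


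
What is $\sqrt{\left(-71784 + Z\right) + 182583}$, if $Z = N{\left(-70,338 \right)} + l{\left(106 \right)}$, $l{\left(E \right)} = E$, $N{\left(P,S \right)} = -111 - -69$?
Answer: $\sqrt{110863} \approx 332.96$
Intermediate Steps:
$N{\left(P,S \right)} = -42$ ($N{\left(P,S \right)} = -111 + 69 = -42$)
$Z = 64$ ($Z = -42 + 106 = 64$)
$\sqrt{\left(-71784 + Z\right) + 182583} = \sqrt{\left(-71784 + 64\right) + 182583} = \sqrt{-71720 + 182583} = \sqrt{110863}$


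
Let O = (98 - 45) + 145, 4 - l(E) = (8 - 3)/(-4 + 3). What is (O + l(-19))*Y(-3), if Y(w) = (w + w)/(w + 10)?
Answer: -1242/7 ≈ -177.43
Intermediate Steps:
l(E) = 9 (l(E) = 4 - (8 - 3)/(-4 + 3) = 4 - 5/(-1) = 4 - 5*(-1) = 4 - 1*(-5) = 4 + 5 = 9)
O = 198 (O = 53 + 145 = 198)
Y(w) = 2*w/(10 + w) (Y(w) = (2*w)/(10 + w) = 2*w/(10 + w))
(O + l(-19))*Y(-3) = (198 + 9)*(2*(-3)/(10 - 3)) = 207*(2*(-3)/7) = 207*(2*(-3)*(⅐)) = 207*(-6/7) = -1242/7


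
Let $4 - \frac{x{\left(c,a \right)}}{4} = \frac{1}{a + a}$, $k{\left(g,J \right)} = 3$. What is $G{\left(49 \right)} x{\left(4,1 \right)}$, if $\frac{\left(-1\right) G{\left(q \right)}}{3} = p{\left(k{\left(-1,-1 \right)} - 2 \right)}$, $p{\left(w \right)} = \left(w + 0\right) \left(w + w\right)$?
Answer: $-84$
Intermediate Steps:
$p{\left(w \right)} = 2 w^{2}$ ($p{\left(w \right)} = w 2 w = 2 w^{2}$)
$x{\left(c,a \right)} = 16 - \frac{2}{a}$ ($x{\left(c,a \right)} = 16 - \frac{4}{a + a} = 16 - \frac{4}{2 a} = 16 - 4 \frac{1}{2 a} = 16 - \frac{2}{a}$)
$G{\left(q \right)} = -6$ ($G{\left(q \right)} = - 3 \cdot 2 \left(3 - 2\right)^{2} = - 3 \cdot 2 \cdot 1^{2} = - 3 \cdot 2 \cdot 1 = \left(-3\right) 2 = -6$)
$G{\left(49 \right)} x{\left(4,1 \right)} = - 6 \left(16 - \frac{2}{1}\right) = - 6 \left(16 - 2\right) = \left(-6\right) 14 = -84$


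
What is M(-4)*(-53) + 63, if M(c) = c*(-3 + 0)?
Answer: -573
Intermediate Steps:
M(c) = -3*c (M(c) = c*(-3) = -3*c)
M(-4)*(-53) + 63 = -3*(-4)*(-53) + 63 = 12*(-53) + 63 = -636 + 63 = -573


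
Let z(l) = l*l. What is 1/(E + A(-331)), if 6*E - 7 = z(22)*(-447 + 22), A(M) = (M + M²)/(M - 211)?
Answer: -1626/56070493 ≈ -2.8999e-5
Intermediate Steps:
z(l) = l²
A(M) = (M + M²)/(-211 + M)
E = -205693/6 (E = 7/6 + (22²*(-447 + 22))/6 = 7/6 + (484*(-425))/6 = 7/6 + (⅙)*(-205700) = 7/6 - 102850/3 = -205693/6 ≈ -34282.)
1/(E + A(-331)) = 1/(-205693/6 - 331*(1 - 331)/(-211 - 331)) = 1/(-205693/6 - 331*(-330)/(-542)) = 1/(-205693/6 - 331*(-1/542)*(-330)) = 1/(-205693/6 - 54615/271) = 1/(-56070493/1626) = -1626/56070493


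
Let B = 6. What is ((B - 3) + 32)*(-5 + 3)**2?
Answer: 140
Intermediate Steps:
((B - 3) + 32)*(-5 + 3)**2 = ((6 - 3) + 32)*(-5 + 3)**2 = (3 + 32)*(-2)**2 = 35*4 = 140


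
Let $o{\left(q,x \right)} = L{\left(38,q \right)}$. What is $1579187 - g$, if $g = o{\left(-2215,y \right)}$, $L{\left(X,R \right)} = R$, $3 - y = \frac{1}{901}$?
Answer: $1581402$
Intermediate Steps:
$y = \frac{2702}{901}$ ($y = 3 - \frac{1}{901} = \frac{2702}{901} \approx 2.9989$)
$o{\left(q,x \right)} = q$
$g = -2215$
$1579187 - g = 1579187 - -2215 = 1579187 + 2215 = 1581402$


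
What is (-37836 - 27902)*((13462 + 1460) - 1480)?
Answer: -883650196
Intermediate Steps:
(-37836 - 27902)*((13462 + 1460) - 1480) = -65738*(14922 - 1480) = -65738*13442 = -883650196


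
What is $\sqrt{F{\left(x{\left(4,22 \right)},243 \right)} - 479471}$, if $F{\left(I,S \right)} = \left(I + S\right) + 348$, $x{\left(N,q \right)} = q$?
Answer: $i \sqrt{478858} \approx 692.0 i$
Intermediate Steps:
$F{\left(I,S \right)} = 348 + I + S$
$\sqrt{F{\left(x{\left(4,22 \right)},243 \right)} - 479471} = \sqrt{\left(348 + 22 + 243\right) - 479471} = \sqrt{613 - 479471} = \sqrt{-478858} = i \sqrt{478858}$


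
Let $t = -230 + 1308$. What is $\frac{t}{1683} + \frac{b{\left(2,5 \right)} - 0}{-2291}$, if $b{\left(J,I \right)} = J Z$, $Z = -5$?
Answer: $\frac{226048}{350523} \approx 0.64489$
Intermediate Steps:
$b{\left(J,I \right)} = - 5 J$ ($b{\left(J,I \right)} = J \left(-5\right) = - 5 J$)
$t = 1078$
$\frac{t}{1683} + \frac{b{\left(2,5 \right)} - 0}{-2291} = \frac{1078}{1683} + \frac{\left(-5\right) 2 - 0}{-2291} = 1078 \cdot \frac{1}{1683} + \left(-10 + 0\right) \left(- \frac{1}{2291}\right) = \frac{98}{153} - - \frac{10}{2291} = \frac{98}{153} + \frac{10}{2291} = \frac{226048}{350523}$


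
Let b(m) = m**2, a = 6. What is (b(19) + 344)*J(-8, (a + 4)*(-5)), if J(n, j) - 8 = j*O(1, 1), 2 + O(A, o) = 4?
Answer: -64860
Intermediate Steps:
O(A, o) = 2 (O(A, o) = -2 + 4 = 2)
J(n, j) = 8 + 2*j (J(n, j) = 8 + j*2 = 8 + 2*j)
(b(19) + 344)*J(-8, (a + 4)*(-5)) = (19**2 + 344)*(8 + 2*((6 + 4)*(-5))) = (361 + 344)*(8 + 2*(10*(-5))) = 705*(8 + 2*(-50)) = 705*(8 - 100) = 705*(-92) = -64860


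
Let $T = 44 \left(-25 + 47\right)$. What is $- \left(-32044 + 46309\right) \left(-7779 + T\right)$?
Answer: $97158915$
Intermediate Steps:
$T = 968$ ($T = 44 \cdot 22 = 968$)
$- \left(-32044 + 46309\right) \left(-7779 + T\right) = - \left(-32044 + 46309\right) \left(-7779 + 968\right) = - 14265 \left(-6811\right) = \left(-1\right) \left(-97158915\right) = 97158915$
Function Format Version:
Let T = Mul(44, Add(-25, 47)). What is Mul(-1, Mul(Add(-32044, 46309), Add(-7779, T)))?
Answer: 97158915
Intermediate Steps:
T = 968 (T = Mul(44, 22) = 968)
Mul(-1, Mul(Add(-32044, 46309), Add(-7779, T))) = Mul(-1, Mul(Add(-32044, 46309), Add(-7779, 968))) = Mul(-1, Mul(14265, -6811)) = Mul(-1, -97158915) = 97158915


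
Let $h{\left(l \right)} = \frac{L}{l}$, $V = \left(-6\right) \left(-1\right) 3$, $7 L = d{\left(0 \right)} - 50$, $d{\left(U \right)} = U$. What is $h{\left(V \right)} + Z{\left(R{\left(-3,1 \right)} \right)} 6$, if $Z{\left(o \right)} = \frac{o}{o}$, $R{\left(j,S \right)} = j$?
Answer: $\frac{353}{63} \approx 5.6032$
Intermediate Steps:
$Z{\left(o \right)} = 1$
$L = - \frac{50}{7}$ ($L = \frac{0 - 50}{7} = \frac{1}{7} \left(-50\right) = - \frac{50}{7} \approx -7.1429$)
$V = 18$ ($V = 6 \cdot 3 = 18$)
$h{\left(l \right)} = - \frac{50}{7 l}$
$h{\left(V \right)} + Z{\left(R{\left(-3,1 \right)} \right)} 6 = - \frac{50}{7 \cdot 18} + 1 \cdot 6 = \left(- \frac{50}{7}\right) \frac{1}{18} + 6 = - \frac{25}{63} + 6 = \frac{353}{63}$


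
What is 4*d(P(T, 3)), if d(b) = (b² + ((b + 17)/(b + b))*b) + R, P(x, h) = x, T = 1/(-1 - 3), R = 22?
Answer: 487/4 ≈ 121.75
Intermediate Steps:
T = -¼ (T = 1/(-4) = -¼ ≈ -0.25000)
d(b) = 61/2 + b² + b/2 (d(b) = (b² + ((b + 17)/(b + b))*b) + 22 = (b² + ((17 + b)/((2*b)))*b) + 22 = (b² + ((17 + b)*(1/(2*b)))*b) + 22 = (b² + ((17 + b)/(2*b))*b) + 22 = (b² + (17/2 + b/2)) + 22 = (17/2 + b² + b/2) + 22 = 61/2 + b² + b/2)
4*d(P(T, 3)) = 4*(61/2 + (-¼)² + (½)*(-¼)) = 4*(61/2 + 1/16 - ⅛) = 4*(487/16) = 487/4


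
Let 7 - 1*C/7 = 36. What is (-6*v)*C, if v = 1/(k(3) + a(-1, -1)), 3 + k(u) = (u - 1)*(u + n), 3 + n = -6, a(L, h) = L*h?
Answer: -87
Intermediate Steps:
C = -203 (C = 49 - 7*36 = 49 - 252 = -203)
n = -9 (n = -3 - 6 = -9)
k(u) = -3 + (-1 + u)*(-9 + u) (k(u) = -3 + (u - 1)*(u - 9) = -3 + (-1 + u)*(-9 + u))
v = -1/14 (v = 1/((6 + 3**2 - 10*3) - 1*(-1)) = 1/((6 + 9 - 30) + 1) = 1/(-15 + 1) = 1/(-14) = -1/14 ≈ -0.071429)
(-6*v)*C = -6*(-1/14)*(-203) = (3/7)*(-203) = -87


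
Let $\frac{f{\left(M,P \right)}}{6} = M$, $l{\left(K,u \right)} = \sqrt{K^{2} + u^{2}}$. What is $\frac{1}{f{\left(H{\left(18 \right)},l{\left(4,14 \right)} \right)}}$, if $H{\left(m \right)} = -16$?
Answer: $- \frac{1}{96} \approx -0.010417$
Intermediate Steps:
$f{\left(M,P \right)} = 6 M$
$\frac{1}{f{\left(H{\left(18 \right)},l{\left(4,14 \right)} \right)}} = \frac{1}{6 \left(-16\right)} = \frac{1}{-96} = - \frac{1}{96}$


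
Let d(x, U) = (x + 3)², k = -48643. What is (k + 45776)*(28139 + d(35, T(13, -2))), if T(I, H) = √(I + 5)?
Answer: -84814461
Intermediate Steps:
T(I, H) = √(5 + I)
d(x, U) = (3 + x)²
(k + 45776)*(28139 + d(35, T(13, -2))) = (-48643 + 45776)*(28139 + (3 + 35)²) = -2867*(28139 + 38²) = -2867*(28139 + 1444) = -2867*29583 = -84814461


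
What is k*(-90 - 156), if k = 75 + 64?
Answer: -34194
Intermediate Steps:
k = 139
k*(-90 - 156) = 139*(-90 - 156) = 139*(-246) = -34194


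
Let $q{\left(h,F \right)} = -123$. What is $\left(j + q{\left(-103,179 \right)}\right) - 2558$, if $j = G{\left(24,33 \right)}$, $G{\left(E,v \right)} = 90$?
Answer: $-2591$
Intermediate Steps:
$j = 90$
$\left(j + q{\left(-103,179 \right)}\right) - 2558 = \left(90 - 123\right) - 2558 = -33 - 2558 = -2591$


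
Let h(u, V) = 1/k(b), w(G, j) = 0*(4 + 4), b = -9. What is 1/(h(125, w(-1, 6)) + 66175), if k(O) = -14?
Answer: 14/926449 ≈ 1.5111e-5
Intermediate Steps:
w(G, j) = 0 (w(G, j) = 0*8 = 0)
h(u, V) = -1/14 (h(u, V) = 1/(-14) = -1/14)
1/(h(125, w(-1, 6)) + 66175) = 1/(-1/14 + 66175) = 1/(926449/14) = 14/926449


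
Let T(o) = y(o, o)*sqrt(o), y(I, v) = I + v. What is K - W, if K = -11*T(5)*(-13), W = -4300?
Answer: 4300 + 1430*sqrt(5) ≈ 7497.6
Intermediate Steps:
T(o) = 2*o**(3/2) (T(o) = (o + o)*sqrt(o) = (2*o)*sqrt(o) = 2*o**(3/2))
K = 1430*sqrt(5) (K = -22*5**(3/2)*(-13) = -22*5*sqrt(5)*(-13) = -110*sqrt(5)*(-13) = 1430*sqrt(5) ≈ 3197.6)
K - W = 1430*sqrt(5) - 1*(-4300) = 1430*sqrt(5) + 4300 = 4300 + 1430*sqrt(5)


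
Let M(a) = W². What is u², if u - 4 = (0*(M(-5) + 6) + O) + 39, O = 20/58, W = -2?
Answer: 1580049/841 ≈ 1878.8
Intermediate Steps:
M(a) = 4 (M(a) = (-2)² = 4)
O = 10/29 (O = 20*(1/58) = 10/29 ≈ 0.34483)
u = 1257/29 (u = 4 + ((0*(4 + 6) + 10/29) + 39) = 4 + ((0*10 + 10/29) + 39) = 4 + ((0 + 10/29) + 39) = 4 + (10/29 + 39) = 4 + 1141/29 = 1257/29 ≈ 43.345)
u² = (1257/29)² = 1580049/841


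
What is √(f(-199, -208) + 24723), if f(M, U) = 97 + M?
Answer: √24621 ≈ 156.91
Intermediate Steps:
√(f(-199, -208) + 24723) = √((97 - 199) + 24723) = √(-102 + 24723) = √24621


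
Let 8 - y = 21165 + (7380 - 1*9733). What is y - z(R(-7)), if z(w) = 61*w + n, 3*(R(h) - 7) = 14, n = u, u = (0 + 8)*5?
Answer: -58667/3 ≈ -19556.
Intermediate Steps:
u = 40 (u = 8*5 = 40)
n = 40
R(h) = 35/3 (R(h) = 7 + (⅓)*14 = 7 + 14/3 = 35/3)
z(w) = 40 + 61*w (z(w) = 61*w + 40 = 40 + 61*w)
y = -18804 (y = 8 - (21165 + (7380 - 1*9733)) = 8 - (21165 + (7380 - 9733)) = 8 - (21165 - 2353) = 8 - 1*18812 = 8 - 18812 = -18804)
y - z(R(-7)) = -18804 - (40 + 61*(35/3)) = -18804 - (40 + 2135/3) = -18804 - 1*2255/3 = -18804 - 2255/3 = -58667/3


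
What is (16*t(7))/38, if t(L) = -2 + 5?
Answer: 24/19 ≈ 1.2632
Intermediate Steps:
t(L) = 3
(16*t(7))/38 = (16*3)/38 = 48*(1/38) = 24/19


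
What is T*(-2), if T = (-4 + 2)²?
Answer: -8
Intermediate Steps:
T = 4 (T = (-2)² = 4)
T*(-2) = 4*(-2) = -8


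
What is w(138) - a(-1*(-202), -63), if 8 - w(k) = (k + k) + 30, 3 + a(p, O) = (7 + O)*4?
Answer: -71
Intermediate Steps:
a(p, O) = 25 + 4*O (a(p, O) = -3 + (7 + O)*4 = -3 + (28 + 4*O) = 25 + 4*O)
w(k) = -22 - 2*k (w(k) = 8 - ((k + k) + 30) = 8 - (2*k + 30) = 8 - (30 + 2*k) = 8 + (-30 - 2*k) = -22 - 2*k)
w(138) - a(-1*(-202), -63) = (-22 - 2*138) - (25 + 4*(-63)) = (-22 - 276) - (25 - 252) = -298 - 1*(-227) = -298 + 227 = -71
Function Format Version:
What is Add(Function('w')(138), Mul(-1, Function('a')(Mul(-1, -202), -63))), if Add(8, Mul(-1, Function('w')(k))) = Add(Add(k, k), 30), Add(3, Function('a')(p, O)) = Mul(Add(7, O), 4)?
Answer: -71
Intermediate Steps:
Function('a')(p, O) = Add(25, Mul(4, O)) (Function('a')(p, O) = Add(-3, Mul(Add(7, O), 4)) = Add(-3, Add(28, Mul(4, O))) = Add(25, Mul(4, O)))
Function('w')(k) = Add(-22, Mul(-2, k)) (Function('w')(k) = Add(8, Mul(-1, Add(Add(k, k), 30))) = Add(8, Mul(-1, Add(Mul(2, k), 30))) = Add(8, Mul(-1, Add(30, Mul(2, k)))) = Add(8, Add(-30, Mul(-2, k))) = Add(-22, Mul(-2, k)))
Add(Function('w')(138), Mul(-1, Function('a')(Mul(-1, -202), -63))) = Add(Add(-22, Mul(-2, 138)), Mul(-1, Add(25, Mul(4, -63)))) = Add(Add(-22, -276), Mul(-1, Add(25, -252))) = Add(-298, Mul(-1, -227)) = Add(-298, 227) = -71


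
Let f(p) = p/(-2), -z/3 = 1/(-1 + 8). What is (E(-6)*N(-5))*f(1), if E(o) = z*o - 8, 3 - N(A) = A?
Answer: 152/7 ≈ 21.714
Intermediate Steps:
z = -3/7 (z = -3/(-1 + 8) = -3/7 ≈ -0.42857)
N(A) = 3 - A
E(o) = -8 - 3*o/7 (E(o) = -3*o/7 - 8 = -8 - 3*o/7)
f(p) = -p/2 (f(p) = p*(-½) = -p/2)
(E(-6)*N(-5))*f(1) = ((-8 - 3/7*(-6))*(3 - 1*(-5)))*(-½*1) = ((-8 + 18/7)*(3 + 5))*(-½) = -38/7*8*(-½) = -304/7*(-½) = 152/7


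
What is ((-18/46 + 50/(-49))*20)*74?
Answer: -2354680/1127 ≈ -2089.3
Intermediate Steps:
((-18/46 + 50/(-49))*20)*74 = ((-18*1/46 + 50*(-1/49))*20)*74 = ((-9/23 - 50/49)*20)*74 = -1591/1127*20*74 = -31820/1127*74 = -2354680/1127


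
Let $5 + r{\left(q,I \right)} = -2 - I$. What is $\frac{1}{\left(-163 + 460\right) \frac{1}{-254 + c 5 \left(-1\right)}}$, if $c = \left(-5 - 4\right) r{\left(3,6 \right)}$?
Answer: $- \frac{839}{297} \approx -2.8249$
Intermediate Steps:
$r{\left(q,I \right)} = -7 - I$ ($r{\left(q,I \right)} = -5 - \left(2 + I\right) = -7 - I$)
$c = 117$ ($c = \left(-5 - 4\right) \left(-7 - 6\right) = - 9 \left(-7 - 6\right) = \left(-9\right) \left(-13\right) = 117$)
$\frac{1}{\left(-163 + 460\right) \frac{1}{-254 + c 5 \left(-1\right)}} = \frac{1}{\left(-163 + 460\right) \frac{1}{-254 + 117 \cdot 5 \left(-1\right)}} = \frac{1}{297 \frac{1}{-254 + 585 \left(-1\right)}} = \frac{1}{297 \frac{1}{-254 - 585}} = \frac{1}{297 \frac{1}{-839}} = \frac{1}{297 \left(- \frac{1}{839}\right)} = \frac{1}{- \frac{297}{839}} = - \frac{839}{297}$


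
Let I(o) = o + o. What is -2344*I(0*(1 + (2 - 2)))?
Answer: 0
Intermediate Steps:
I(o) = 2*o
-2344*I(0*(1 + (2 - 2))) = -4688*0*(1 + (2 - 2)) = -4688*0*(1 + 0) = -4688*0*1 = -4688*0 = -2344*0 = 0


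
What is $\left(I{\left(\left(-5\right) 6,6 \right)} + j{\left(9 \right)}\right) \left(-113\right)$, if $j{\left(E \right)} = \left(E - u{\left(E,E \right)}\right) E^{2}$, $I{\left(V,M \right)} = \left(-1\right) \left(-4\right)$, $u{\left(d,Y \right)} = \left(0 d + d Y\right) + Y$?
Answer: $740941$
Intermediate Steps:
$u{\left(d,Y \right)} = Y + Y d$ ($u{\left(d,Y \right)} = \left(0 + Y d\right) + Y = Y d + Y = Y + Y d$)
$I{\left(V,M \right)} = 4$
$j{\left(E \right)} = E^{2} \left(E - E \left(1 + E\right)\right)$ ($j{\left(E \right)} = \left(E - E \left(1 + E\right)\right) E^{2} = E^{2} \left(E - E \left(1 + E\right)\right)$)
$\left(I{\left(\left(-5\right) 6,6 \right)} + j{\left(9 \right)}\right) \left(-113\right) = \left(4 - 9^{4}\right) \left(-113\right) = \left(4 - 6561\right) \left(-113\right) = \left(-6557\right) \left(-113\right) = 740941$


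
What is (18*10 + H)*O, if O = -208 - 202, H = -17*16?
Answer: 37720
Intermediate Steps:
H = -272
O = -410
(18*10 + H)*O = (18*10 - 272)*(-410) = (180 - 272)*(-410) = -92*(-410) = 37720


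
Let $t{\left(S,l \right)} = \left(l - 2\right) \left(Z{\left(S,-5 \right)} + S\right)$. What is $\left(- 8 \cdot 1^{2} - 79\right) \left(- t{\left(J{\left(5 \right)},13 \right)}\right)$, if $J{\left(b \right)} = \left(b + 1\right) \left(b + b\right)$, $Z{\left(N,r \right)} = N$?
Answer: $114840$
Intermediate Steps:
$J{\left(b \right)} = 2 b \left(1 + b\right)$ ($J{\left(b \right)} = \left(1 + b\right) 2 b = 2 b \left(1 + b\right)$)
$t{\left(S,l \right)} = 2 S \left(-2 + l\right)$ ($t{\left(S,l \right)} = \left(l - 2\right) \left(S + S\right) = \left(-2 + l\right) 2 S = 2 S \left(-2 + l\right)$)
$\left(- 8 \cdot 1^{2} - 79\right) \left(- t{\left(J{\left(5 \right)},13 \right)}\right) = \left(- 8 \cdot 1^{2} - 79\right) \left(- 2 \cdot 2 \cdot 5 \left(1 + 5\right) \left(-2 + 13\right)\right) = \left(\left(-8\right) 1 - 79\right) \left(- 2 \cdot 2 \cdot 5 \cdot 6 \cdot 11\right) = \left(-8 - 79\right) \left(- 2 \cdot 60 \cdot 11\right) = - 87 \left(\left(-1\right) 1320\right) = \left(-87\right) \left(-1320\right) = 114840$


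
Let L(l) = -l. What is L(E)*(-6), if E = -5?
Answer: -30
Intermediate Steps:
L(E)*(-6) = -1*(-5)*(-6) = 5*(-6) = -30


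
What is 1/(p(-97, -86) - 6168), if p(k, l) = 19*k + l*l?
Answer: -1/615 ≈ -0.0016260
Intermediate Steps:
p(k, l) = l² + 19*k (p(k, l) = 19*k + l² = l² + 19*k)
1/(p(-97, -86) - 6168) = 1/(((-86)² + 19*(-97)) - 6168) = 1/((7396 - 1843) - 6168) = 1/(5553 - 6168) = 1/(-615) = -1/615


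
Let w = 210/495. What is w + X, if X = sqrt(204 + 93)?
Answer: 14/33 + 3*sqrt(33) ≈ 17.658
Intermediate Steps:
w = 14/33 (w = 210*(1/495) = 14/33 ≈ 0.42424)
X = 3*sqrt(33) (X = sqrt(297) = 3*sqrt(33) ≈ 17.234)
w + X = 14/33 + 3*sqrt(33)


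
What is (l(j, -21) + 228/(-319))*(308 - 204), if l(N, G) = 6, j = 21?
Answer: 175344/319 ≈ 549.67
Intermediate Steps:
(l(j, -21) + 228/(-319))*(308 - 204) = (6 + 228/(-319))*(308 - 204) = (6 + 228*(-1/319))*104 = (6 - 228/319)*104 = (1686/319)*104 = 175344/319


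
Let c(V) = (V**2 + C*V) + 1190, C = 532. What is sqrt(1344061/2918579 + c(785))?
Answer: sqrt(8816539053880917754)/2918579 ≈ 1017.4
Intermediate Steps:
c(V) = 1190 + V**2 + 532*V (c(V) = (V**2 + 532*V) + 1190 = 1190 + V**2 + 532*V)
sqrt(1344061/2918579 + c(785)) = sqrt(1344061/2918579 + (1190 + 785**2 + 532*785)) = sqrt(1344061*(1/2918579) + (1190 + 616225 + 417620)) = sqrt(1344061/2918579 + 1035035) = sqrt(3020832759326/2918579) = sqrt(8816539053880917754)/2918579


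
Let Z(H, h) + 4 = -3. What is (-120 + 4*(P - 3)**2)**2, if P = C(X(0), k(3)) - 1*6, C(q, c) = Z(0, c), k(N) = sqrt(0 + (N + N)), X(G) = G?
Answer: 817216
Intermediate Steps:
Z(H, h) = -7 (Z(H, h) = -4 - 3 = -7)
k(N) = sqrt(2)*sqrt(N) (k(N) = sqrt(0 + 2*N) = sqrt(2*N) = sqrt(2)*sqrt(N))
C(q, c) = -7
P = -13 (P = -7 - 1*6 = -7 - 6 = -13)
(-120 + 4*(P - 3)**2)**2 = (-120 + 4*(-13 - 3)**2)**2 = (-120 + 4*(-16)**2)**2 = (-120 + 4*256)**2 = (-120 + 1024)**2 = 904**2 = 817216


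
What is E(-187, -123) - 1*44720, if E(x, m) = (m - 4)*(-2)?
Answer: -44466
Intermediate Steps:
E(x, m) = 8 - 2*m (E(x, m) = (-4 + m)*(-2) = 8 - 2*m)
E(-187, -123) - 1*44720 = (8 - 2*(-123)) - 1*44720 = (8 + 246) - 44720 = 254 - 44720 = -44466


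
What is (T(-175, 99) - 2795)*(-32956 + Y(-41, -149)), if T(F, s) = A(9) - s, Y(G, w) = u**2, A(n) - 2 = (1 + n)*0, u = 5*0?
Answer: 95308752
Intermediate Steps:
u = 0
A(n) = 2 (A(n) = 2 + (1 + n)*0 = 2 + 0 = 2)
Y(G, w) = 0 (Y(G, w) = 0**2 = 0)
T(F, s) = 2 - s
(T(-175, 99) - 2795)*(-32956 + Y(-41, -149)) = ((2 - 1*99) - 2795)*(-32956 + 0) = ((2 - 99) - 2795)*(-32956) = (-97 - 2795)*(-32956) = -2892*(-32956) = 95308752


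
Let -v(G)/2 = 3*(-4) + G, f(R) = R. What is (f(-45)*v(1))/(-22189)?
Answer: 990/22189 ≈ 0.044617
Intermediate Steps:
v(G) = 24 - 2*G (v(G) = -2*(3*(-4) + G) = -2*(-12 + G) = 24 - 2*G)
(f(-45)*v(1))/(-22189) = -45*(24 - 2*1)/(-22189) = -45*(24 - 2)*(-1/22189) = -45*22*(-1/22189) = -990*(-1/22189) = 990/22189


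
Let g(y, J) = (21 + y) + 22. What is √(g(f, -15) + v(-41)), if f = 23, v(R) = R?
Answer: 5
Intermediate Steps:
g(y, J) = 43 + y
√(g(f, -15) + v(-41)) = √((43 + 23) - 41) = √(66 - 41) = √25 = 5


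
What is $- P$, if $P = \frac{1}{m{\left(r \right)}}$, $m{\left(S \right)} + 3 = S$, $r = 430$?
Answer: $- \frac{1}{427} \approx -0.0023419$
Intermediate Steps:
$m{\left(S \right)} = -3 + S$
$P = \frac{1}{427}$ ($P = \frac{1}{-3 + 430} = \frac{1}{427} \approx 0.0023419$)
$- P = \left(-1\right) \frac{1}{427} = - \frac{1}{427}$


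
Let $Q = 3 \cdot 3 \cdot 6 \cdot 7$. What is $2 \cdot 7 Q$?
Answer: $5292$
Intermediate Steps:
$Q = 378$ ($Q = 9 \cdot 6 \cdot 7 = 54 \cdot 7 = 378$)
$2 \cdot 7 Q = 2 \cdot 7 \cdot 378 = 14 \cdot 378 = 5292$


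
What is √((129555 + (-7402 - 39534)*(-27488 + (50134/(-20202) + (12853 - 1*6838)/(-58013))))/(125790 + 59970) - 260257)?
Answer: I*√1890581809696519735064410882/86391567288 ≈ 503.3*I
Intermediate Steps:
√((129555 + (-7402 - 39534)*(-27488 + (50134/(-20202) + (12853 - 1*6838)/(-58013))))/(125790 + 59970) - 260257) = √((129555 - 46936*(-27488 + (50134*(-1/20202) + (12853 - 6838)*(-1/58013))))/185760 - 260257) = √((129555 - 46936*(-27488 + (-3581/1443 + 6015*(-1/58013))))*(1/185760) - 260257) = √((129555 - 46936*(-27488 + (-3581/1443 - 6015/58013)))*(1/185760) - 260257) = √((129555 - 46936*(-27488 - 216424198/83712759))*(1/185760) - 260257) = √((129555 - 46936*(-2301312743590/83712759))*(1/185760) - 260257) = √((129555 + 108014414933140240/83712759)*(1/185760) - 260257) = √((108025260339632485/83712759)*(1/185760) - 260257) = √(21605052067926497/3110096422368 - 260257) = √(-787819312528302079/3110096422368) = I*√1890581809696519735064410882/86391567288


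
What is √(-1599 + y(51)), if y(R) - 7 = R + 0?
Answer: I*√1541 ≈ 39.256*I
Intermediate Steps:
y(R) = 7 + R (y(R) = 7 + (R + 0) = 7 + R)
√(-1599 + y(51)) = √(-1599 + (7 + 51)) = √(-1599 + 58) = √(-1541) = I*√1541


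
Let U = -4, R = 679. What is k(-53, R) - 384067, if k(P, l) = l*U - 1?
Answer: -386784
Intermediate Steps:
k(P, l) = -1 - 4*l (k(P, l) = l*(-4) - 1 = -4*l - 1 = -1 - 4*l)
k(-53, R) - 384067 = (-1 - 4*679) - 384067 = (-1 - 2716) - 384067 = -2717 - 384067 = -386784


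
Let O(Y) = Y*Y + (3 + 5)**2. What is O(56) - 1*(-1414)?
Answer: 4614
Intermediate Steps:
O(Y) = 64 + Y**2 (O(Y) = Y**2 + 8**2 = Y**2 + 64 = 64 + Y**2)
O(56) - 1*(-1414) = (64 + 56**2) - 1*(-1414) = (64 + 3136) + 1414 = 3200 + 1414 = 4614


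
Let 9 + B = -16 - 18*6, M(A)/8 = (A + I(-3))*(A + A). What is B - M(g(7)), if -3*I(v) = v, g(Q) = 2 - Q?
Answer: -453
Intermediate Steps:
I(v) = -v/3
M(A) = 16*A*(1 + A) (M(A) = 8*((A - ⅓*(-3))*(A + A)) = 8*((A + 1)*(2*A)) = 8*((1 + A)*(2*A)) = 8*(2*A*(1 + A)) = 16*A*(1 + A))
B = -133 (B = -9 + (-16 - 18*6) = -9 + (-16 - 108) = -9 - 124 = -133)
B - M(g(7)) = -133 - 16*(2 - 1*7)*(1 + (2 - 1*7)) = -133 - 16*(2 - 7)*(1 + (2 - 7)) = -133 - 16*(-5)*(1 - 5) = -133 - 16*(-5)*(-4) = -133 - 1*320 = -133 - 320 = -453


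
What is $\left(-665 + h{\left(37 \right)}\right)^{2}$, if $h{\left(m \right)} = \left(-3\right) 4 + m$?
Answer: $409600$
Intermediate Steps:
$h{\left(m \right)} = -12 + m$
$\left(-665 + h{\left(37 \right)}\right)^{2} = \left(-665 + \left(-12 + 37\right)\right)^{2} = \left(-665 + 25\right)^{2} = \left(-640\right)^{2} = 409600$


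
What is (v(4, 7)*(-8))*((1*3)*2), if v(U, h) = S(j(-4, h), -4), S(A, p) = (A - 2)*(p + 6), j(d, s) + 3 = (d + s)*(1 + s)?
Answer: -1824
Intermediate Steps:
j(d, s) = -3 + (1 + s)*(d + s) (j(d, s) = -3 + (d + s)*(1 + s) = -3 + (1 + s)*(d + s))
S(A, p) = (-2 + A)*(6 + p)
v(U, h) = -18 - 6*h + 2*h² (v(U, h) = -12 - 2*(-4) + 6*(-3 - 4 + h + h² - 4*h) + (-3 - 4 + h + h² - 4*h)*(-4) = -12 + 8 + 6*(-7 + h² - 3*h) + (-7 + h² - 3*h)*(-4) = -12 + 8 + (-42 - 18*h + 6*h²) + (28 - 4*h² + 12*h) = -18 - 6*h + 2*h²)
(v(4, 7)*(-8))*((1*3)*2) = ((-18 - 6*7 + 2*7²)*(-8))*((1*3)*2) = ((-18 - 42 + 2*49)*(-8))*(3*2) = ((-18 - 42 + 98)*(-8))*6 = (38*(-8))*6 = -304*6 = -1824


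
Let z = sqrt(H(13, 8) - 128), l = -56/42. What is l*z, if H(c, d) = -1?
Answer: -4*I*sqrt(129)/3 ≈ -15.144*I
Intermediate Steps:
l = -4/3 (l = -56*1/42 = -4/3 ≈ -1.3333)
z = I*sqrt(129) (z = sqrt(-1 - 128) = sqrt(-129) = I*sqrt(129) ≈ 11.358*I)
l*z = -4*I*sqrt(129)/3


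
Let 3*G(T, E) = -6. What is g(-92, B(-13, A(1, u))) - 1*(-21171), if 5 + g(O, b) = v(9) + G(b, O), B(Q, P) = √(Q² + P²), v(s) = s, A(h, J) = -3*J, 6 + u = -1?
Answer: 21173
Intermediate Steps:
u = -7 (u = -6 - 1 = -7)
G(T, E) = -2 (G(T, E) = (⅓)*(-6) = -2)
B(Q, P) = √(P² + Q²)
g(O, b) = 2 (g(O, b) = -5 + (9 - 2) = -5 + 7 = 2)
g(-92, B(-13, A(1, u))) - 1*(-21171) = 2 - 1*(-21171) = 2 + 21171 = 21173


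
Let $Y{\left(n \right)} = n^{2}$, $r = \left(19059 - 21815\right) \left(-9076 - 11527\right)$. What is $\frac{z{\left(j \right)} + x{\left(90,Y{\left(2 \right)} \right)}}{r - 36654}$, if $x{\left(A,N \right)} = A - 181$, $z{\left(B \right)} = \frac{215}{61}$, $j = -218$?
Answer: $- \frac{2668}{1730729027} \approx -1.5415 \cdot 10^{-6}$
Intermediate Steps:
$z{\left(B \right)} = \frac{215}{61}$ ($z{\left(B \right)} = 215 \cdot \frac{1}{61} = \frac{215}{61}$)
$r = 56781868$ ($r = \left(-2756\right) \left(-20603\right) = 56781868$)
$x{\left(A,N \right)} = -181 + A$
$\frac{z{\left(j \right)} + x{\left(90,Y{\left(2 \right)} \right)}}{r - 36654} = \frac{\frac{215}{61} + \left(-181 + 90\right)}{56781868 - 36654} = \frac{\frac{215}{61} - 91}{56745214} = \left(- \frac{5336}{61}\right) \frac{1}{56745214} = - \frac{2668}{1730729027}$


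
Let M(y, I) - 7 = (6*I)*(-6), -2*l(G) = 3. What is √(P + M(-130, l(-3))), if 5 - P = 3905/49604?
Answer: √40550761559/24802 ≈ 8.1192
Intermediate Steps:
l(G) = -3/2 (l(G) = -½*3 = -3/2)
M(y, I) = 7 - 36*I (M(y, I) = 7 + (6*I)*(-6) = 7 - 36*I)
P = 244115/49604 (P = 5 - 3905/49604 = 244115/49604 ≈ 4.9213)
√(P + M(-130, l(-3))) = √(244115/49604 + (7 - 36*(-3/2))) = √(244115/49604 + (7 + 54)) = √(244115/49604 + 61) = √(3269959/49604) = √40550761559/24802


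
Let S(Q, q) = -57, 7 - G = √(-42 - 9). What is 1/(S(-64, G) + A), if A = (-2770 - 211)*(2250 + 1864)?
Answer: -1/12263891 ≈ -8.1540e-8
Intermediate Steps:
G = 7 - I*√51 (G = 7 - √(-42 - 9) = 7 - √(-51) = 7 - I*√51 ≈ 7.0 - 7.1414*I)
A = -12263834 (A = -2981*4114 = -12263834)
1/(S(-64, G) + A) = 1/(-57 - 12263834) = 1/(-12263891) = -1/12263891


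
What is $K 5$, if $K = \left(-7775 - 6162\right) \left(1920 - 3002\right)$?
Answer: $75399170$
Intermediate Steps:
$K = 15079834$ ($K = \left(-13937\right) \left(-1082\right) = 15079834$)
$K 5 = 15079834 \cdot 5 = 75399170$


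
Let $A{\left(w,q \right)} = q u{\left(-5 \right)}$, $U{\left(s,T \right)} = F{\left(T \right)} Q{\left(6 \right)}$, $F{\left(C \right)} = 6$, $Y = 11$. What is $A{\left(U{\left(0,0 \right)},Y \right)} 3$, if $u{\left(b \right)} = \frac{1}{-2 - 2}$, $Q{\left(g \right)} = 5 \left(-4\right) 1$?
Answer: $- \frac{33}{4} \approx -8.25$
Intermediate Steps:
$Q{\left(g \right)} = -20$ ($Q{\left(g \right)} = \left(-20\right) 1 = -20$)
$U{\left(s,T \right)} = -120$ ($U{\left(s,T \right)} = 6 \left(-20\right) = -120$)
$u{\left(b \right)} = - \frac{1}{4}$ ($u{\left(b \right)} = \frac{1}{-4} = - \frac{1}{4}$)
$A{\left(w,q \right)} = - \frac{q}{4}$ ($A{\left(w,q \right)} = q \left(- \frac{1}{4}\right) = - \frac{q}{4}$)
$A{\left(U{\left(0,0 \right)},Y \right)} 3 = \left(- \frac{1}{4}\right) 11 \cdot 3 = \left(- \frac{11}{4}\right) 3 = - \frac{33}{4}$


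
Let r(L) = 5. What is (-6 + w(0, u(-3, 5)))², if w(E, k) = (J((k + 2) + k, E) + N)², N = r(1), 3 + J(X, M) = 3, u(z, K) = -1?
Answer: 361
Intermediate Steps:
J(X, M) = 0 (J(X, M) = -3 + 3 = 0)
N = 5
w(E, k) = 25 (w(E, k) = (0 + 5)² = 5² = 25)
(-6 + w(0, u(-3, 5)))² = (-6 + 25)² = 19² = 361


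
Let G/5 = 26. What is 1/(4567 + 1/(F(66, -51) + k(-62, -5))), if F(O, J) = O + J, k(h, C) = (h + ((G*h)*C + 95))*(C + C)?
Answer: 403315/1841939604 ≈ 0.00021896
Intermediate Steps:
G = 130 (G = 5*26 = 130)
k(h, C) = 2*C*(95 + h + 130*C*h) (k(h, C) = (h + ((130*h)*C + 95))*(C + C) = (h + (130*C*h + 95))*(2*C) = (h + (95 + 130*C*h))*(2*C) = (95 + h + 130*C*h)*(2*C) = 2*C*(95 + h + 130*C*h))
F(O, J) = J + O
1/(4567 + 1/(F(66, -51) + k(-62, -5))) = 1/(4567 + 1/((-51 + 66) + 2*(-5)*(95 - 62 + 130*(-5)*(-62)))) = 1/(4567 + 1/(15 + 2*(-5)*(95 - 62 + 40300))) = 1/(4567 + 1/(15 + 2*(-5)*40333)) = 1/(4567 + 1/(15 - 403330)) = 1/(4567 + 1/(-403315)) = 1/(4567 - 1/403315) = 1/(1841939604/403315) = 403315/1841939604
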